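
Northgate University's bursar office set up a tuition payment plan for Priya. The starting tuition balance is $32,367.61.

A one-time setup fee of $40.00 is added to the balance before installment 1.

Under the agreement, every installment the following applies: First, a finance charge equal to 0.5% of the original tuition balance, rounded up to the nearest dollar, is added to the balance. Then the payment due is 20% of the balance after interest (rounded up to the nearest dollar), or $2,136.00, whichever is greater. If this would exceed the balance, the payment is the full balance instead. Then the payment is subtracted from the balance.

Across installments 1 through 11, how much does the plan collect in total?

Installment 1: $32,407.61 +$162.00 interest = $32,569.61; pay $6,514.00 → $26,055.61
Installment 2: $26,055.61 +$162.00 interest = $26,217.61; pay $5,244.00 → $20,973.61
Installment 3: $20,973.61 +$162.00 interest = $21,135.61; pay $4,228.00 → $16,907.61
Installment 4: $16,907.61 +$162.00 interest = $17,069.61; pay $3,414.00 → $13,655.61
Installment 5: $13,655.61 +$162.00 interest = $13,817.61; pay $2,764.00 → $11,053.61
Installment 6: $11,053.61 +$162.00 interest = $11,215.61; pay $2,244.00 → $8,971.61
Installment 7: $8,971.61 +$162.00 interest = $9,133.61; pay $2,136.00 → $6,997.61
Installment 8: $6,997.61 +$162.00 interest = $7,159.61; pay $2,136.00 → $5,023.61
Installment 9: $5,023.61 +$162.00 interest = $5,185.61; pay $2,136.00 → $3,049.61
Installment 10: $3,049.61 +$162.00 interest = $3,211.61; pay $2,136.00 → $1,075.61
Installment 11: $1,075.61 +$162.00 interest = $1,237.61; pay $1,237.61 → $0.00
Total paid: $34,189.61

$34,189.61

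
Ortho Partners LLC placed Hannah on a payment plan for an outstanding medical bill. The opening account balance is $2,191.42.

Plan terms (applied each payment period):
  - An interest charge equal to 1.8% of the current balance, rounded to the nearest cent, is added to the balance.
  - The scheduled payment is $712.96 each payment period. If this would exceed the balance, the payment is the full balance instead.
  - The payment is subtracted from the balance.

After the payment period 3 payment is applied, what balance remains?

$134.29

Payment period 1: opening $2,191.42; interest $39.45 → $2,230.87; payment $712.96; balance $1,517.91
Payment period 2: opening $1,517.91; interest $27.32 → $1,545.23; payment $712.96; balance $832.27
Payment period 3: opening $832.27; interest $14.98 → $847.25; payment $712.96; balance $134.29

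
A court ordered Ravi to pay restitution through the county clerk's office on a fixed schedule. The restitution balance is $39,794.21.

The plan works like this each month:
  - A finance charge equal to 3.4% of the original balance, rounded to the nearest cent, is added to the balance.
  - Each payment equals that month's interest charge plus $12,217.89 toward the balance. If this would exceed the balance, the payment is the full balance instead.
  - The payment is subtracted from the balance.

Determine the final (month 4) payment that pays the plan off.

Month 1: $39,794.21 +$1,353.00 interest = $41,147.21; pay $13,570.89 → $27,576.32
Month 2: $27,576.32 +$1,353.00 interest = $28,929.32; pay $13,570.89 → $15,358.43
Month 3: $15,358.43 +$1,353.00 interest = $16,711.43; pay $13,570.89 → $3,140.54
Month 4: $3,140.54 +$1,353.00 interest = $4,493.54; pay $4,493.54 → $0.00

$4,493.54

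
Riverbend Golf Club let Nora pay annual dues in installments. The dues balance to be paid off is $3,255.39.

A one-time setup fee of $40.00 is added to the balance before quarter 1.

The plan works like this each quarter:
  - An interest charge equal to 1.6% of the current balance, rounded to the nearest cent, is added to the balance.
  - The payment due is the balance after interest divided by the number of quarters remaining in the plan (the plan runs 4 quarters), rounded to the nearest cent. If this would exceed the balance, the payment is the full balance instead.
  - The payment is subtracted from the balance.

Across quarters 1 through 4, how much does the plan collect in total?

# | Opening | Interest | Payment | End bal
1 | $3,295.39 | $52.73 | $837.03 | $2,511.09
2 | $2,511.09 | $40.18 | $850.42 | $1,700.85
3 | $1,700.85 | $27.21 | $864.03 | $864.03
4 | $864.03 | $13.82 | $877.85 | $0.00
Total paid: $3,429.33

$3,429.33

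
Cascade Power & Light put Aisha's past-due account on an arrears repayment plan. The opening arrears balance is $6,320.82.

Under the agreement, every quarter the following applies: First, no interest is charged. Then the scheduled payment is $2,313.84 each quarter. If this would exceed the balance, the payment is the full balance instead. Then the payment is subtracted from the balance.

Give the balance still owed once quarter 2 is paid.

$1,693.14

Quarter 1: $6,320.82 − $2,313.84 → $4,006.98
Quarter 2: $4,006.98 − $2,313.84 → $1,693.14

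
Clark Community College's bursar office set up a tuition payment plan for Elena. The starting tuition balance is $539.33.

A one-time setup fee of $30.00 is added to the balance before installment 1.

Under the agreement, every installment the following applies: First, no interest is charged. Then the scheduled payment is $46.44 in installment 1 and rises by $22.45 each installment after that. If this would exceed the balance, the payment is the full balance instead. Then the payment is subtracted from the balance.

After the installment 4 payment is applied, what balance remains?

$248.87

Installment 1: opening $569.33; payment $46.44; balance $522.89
Installment 2: opening $522.89; payment $68.89; balance $454.00
Installment 3: opening $454.00; payment $91.34; balance $362.66
Installment 4: opening $362.66; payment $113.79; balance $248.87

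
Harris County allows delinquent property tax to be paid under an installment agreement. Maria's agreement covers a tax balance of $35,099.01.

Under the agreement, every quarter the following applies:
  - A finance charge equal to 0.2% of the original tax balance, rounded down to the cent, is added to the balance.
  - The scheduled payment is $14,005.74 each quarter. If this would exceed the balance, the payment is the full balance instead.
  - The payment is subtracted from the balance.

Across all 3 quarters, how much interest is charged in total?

Quarter 1: opening $35,099.01; interest $70.19 → $35,169.20; payment $14,005.74; balance $21,163.46
Quarter 2: opening $21,163.46; interest $70.19 → $21,233.65; payment $14,005.74; balance $7,227.91
Quarter 3: opening $7,227.91; interest $70.19 → $7,298.10; payment $7,298.10; balance $0.00
Total interest: $70.19 + $70.19 + $70.19 = $210.57

$210.57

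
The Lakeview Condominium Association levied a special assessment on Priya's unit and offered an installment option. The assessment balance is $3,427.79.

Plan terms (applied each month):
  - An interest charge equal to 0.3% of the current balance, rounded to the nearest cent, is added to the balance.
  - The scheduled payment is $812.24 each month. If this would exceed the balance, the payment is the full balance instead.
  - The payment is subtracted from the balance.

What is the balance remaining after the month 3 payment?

$1,014.69

Month 1: opening $3,427.79; interest $10.28 → $3,438.07; payment $812.24; balance $2,625.83
Month 2: opening $2,625.83; interest $7.88 → $2,633.71; payment $812.24; balance $1,821.47
Month 3: opening $1,821.47; interest $5.46 → $1,826.93; payment $812.24; balance $1,014.69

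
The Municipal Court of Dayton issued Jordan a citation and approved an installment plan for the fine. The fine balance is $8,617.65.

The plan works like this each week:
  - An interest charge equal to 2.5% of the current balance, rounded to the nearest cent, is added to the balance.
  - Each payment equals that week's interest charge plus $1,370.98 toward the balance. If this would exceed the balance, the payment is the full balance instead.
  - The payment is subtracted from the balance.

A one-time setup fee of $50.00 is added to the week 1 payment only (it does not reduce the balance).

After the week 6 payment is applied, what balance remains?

$391.77

# | Opening | Interest | Payment | Fee | End bal
1 | $8,617.65 | $215.44 | $1,586.42 | $50.00 | $7,246.67
2 | $7,246.67 | $181.17 | $1,552.15 | — | $5,875.69
3 | $5,875.69 | $146.89 | $1,517.87 | — | $4,504.71
4 | $4,504.71 | $112.62 | $1,483.60 | — | $3,133.73
5 | $3,133.73 | $78.34 | $1,449.32 | — | $1,762.75
6 | $1,762.75 | $44.07 | $1,415.05 | — | $391.77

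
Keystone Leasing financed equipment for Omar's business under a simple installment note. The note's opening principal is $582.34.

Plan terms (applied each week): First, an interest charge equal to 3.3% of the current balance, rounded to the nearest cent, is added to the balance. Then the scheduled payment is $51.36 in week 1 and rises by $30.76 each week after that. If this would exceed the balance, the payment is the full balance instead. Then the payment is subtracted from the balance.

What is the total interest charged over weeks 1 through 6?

$77.87

Week 1: opening $582.34; interest $19.22 → $601.56; payment $51.36; balance $550.20
Week 2: opening $550.20; interest $18.16 → $568.36; payment $82.12; balance $486.24
Week 3: opening $486.24; interest $16.05 → $502.29; payment $112.88; balance $389.41
Week 4: opening $389.41; interest $12.85 → $402.26; payment $143.64; balance $258.62
Week 5: opening $258.62; interest $8.53 → $267.15; payment $174.40; balance $92.75
Week 6: opening $92.75; interest $3.06 → $95.81; payment $95.81; balance $0.00
Total interest: $19.22 + $18.16 + $16.05 + $12.85 + $8.53 + $3.06 = $77.87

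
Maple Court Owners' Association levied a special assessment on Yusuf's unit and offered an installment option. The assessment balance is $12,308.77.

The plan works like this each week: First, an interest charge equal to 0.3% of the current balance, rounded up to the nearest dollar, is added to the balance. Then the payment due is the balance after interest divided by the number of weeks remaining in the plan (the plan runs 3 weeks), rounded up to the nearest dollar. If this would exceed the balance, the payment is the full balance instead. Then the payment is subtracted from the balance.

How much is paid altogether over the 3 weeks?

$12,383.77

Week 1: opening $12,308.77; interest $37.00 → $12,345.77; payment $4,116.00; balance $8,229.77
Week 2: opening $8,229.77; interest $25.00 → $8,254.77; payment $4,128.00; balance $4,126.77
Week 3: opening $4,126.77; interest $13.00 → $4,139.77; payment $4,139.77; balance $0.00
Total paid: $12,383.77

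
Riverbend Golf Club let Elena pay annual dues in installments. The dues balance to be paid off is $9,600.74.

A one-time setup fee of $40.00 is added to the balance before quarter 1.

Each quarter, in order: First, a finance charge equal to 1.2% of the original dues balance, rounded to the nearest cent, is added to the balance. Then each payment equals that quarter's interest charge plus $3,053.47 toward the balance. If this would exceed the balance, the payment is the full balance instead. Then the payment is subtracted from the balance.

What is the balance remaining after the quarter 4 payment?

Quarter 1: opening $9,640.74; interest $115.21 → $9,755.95; payment $3,168.68; balance $6,587.27
Quarter 2: opening $6,587.27; interest $115.21 → $6,702.48; payment $3,168.68; balance $3,533.80
Quarter 3: opening $3,533.80; interest $115.21 → $3,649.01; payment $3,168.68; balance $480.33
Quarter 4: opening $480.33; interest $115.21 → $595.54; payment $595.54; balance $0.00

$0.00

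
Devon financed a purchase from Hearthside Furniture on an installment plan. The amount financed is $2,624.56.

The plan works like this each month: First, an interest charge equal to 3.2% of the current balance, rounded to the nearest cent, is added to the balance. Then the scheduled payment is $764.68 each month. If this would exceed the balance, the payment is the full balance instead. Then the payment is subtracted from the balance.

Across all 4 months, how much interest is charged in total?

Month 1: opening $2,624.56; interest $83.99 → $2,708.55; payment $764.68; balance $1,943.87
Month 2: opening $1,943.87; interest $62.20 → $2,006.07; payment $764.68; balance $1,241.39
Month 3: opening $1,241.39; interest $39.72 → $1,281.11; payment $764.68; balance $516.43
Month 4: opening $516.43; interest $16.53 → $532.96; payment $532.96; balance $0.00
Total interest: $83.99 + $62.20 + $39.72 + $16.53 = $202.44

$202.44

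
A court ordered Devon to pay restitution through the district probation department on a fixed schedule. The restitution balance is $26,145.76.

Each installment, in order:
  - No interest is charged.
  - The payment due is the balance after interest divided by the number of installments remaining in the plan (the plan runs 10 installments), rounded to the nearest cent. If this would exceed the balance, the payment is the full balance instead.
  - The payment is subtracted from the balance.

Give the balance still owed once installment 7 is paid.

# | Opening | Payment | End bal
1 | $26,145.76 | $2,614.58 | $23,531.18
2 | $23,531.18 | $2,614.58 | $20,916.60
3 | $20,916.60 | $2,614.58 | $18,302.02
4 | $18,302.02 | $2,614.57 | $15,687.45
5 | $15,687.45 | $2,614.58 | $13,072.87
6 | $13,072.87 | $2,614.57 | $10,458.30
7 | $10,458.30 | $2,614.58 | $7,843.72

$7,843.72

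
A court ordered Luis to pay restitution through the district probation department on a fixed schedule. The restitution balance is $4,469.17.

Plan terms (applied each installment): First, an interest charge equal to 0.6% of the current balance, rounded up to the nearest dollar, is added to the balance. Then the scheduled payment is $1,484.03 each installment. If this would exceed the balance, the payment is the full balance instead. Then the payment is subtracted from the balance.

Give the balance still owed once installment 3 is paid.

$73.08

Installment 1: opening $4,469.17; interest $27.00 → $4,496.17; payment $1,484.03; balance $3,012.14
Installment 2: opening $3,012.14; interest $19.00 → $3,031.14; payment $1,484.03; balance $1,547.11
Installment 3: opening $1,547.11; interest $10.00 → $1,557.11; payment $1,484.03; balance $73.08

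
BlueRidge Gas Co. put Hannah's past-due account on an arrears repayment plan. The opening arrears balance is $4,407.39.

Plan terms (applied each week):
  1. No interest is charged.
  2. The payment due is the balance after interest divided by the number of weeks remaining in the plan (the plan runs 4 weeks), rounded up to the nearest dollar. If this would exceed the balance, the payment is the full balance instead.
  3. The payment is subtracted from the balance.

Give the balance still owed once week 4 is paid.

$0.00

# | Opening | Payment | End bal
1 | $4,407.39 | $1,102.00 | $3,305.39
2 | $3,305.39 | $1,102.00 | $2,203.39
3 | $2,203.39 | $1,102.00 | $1,101.39
4 | $1,101.39 | $1,101.39 | $0.00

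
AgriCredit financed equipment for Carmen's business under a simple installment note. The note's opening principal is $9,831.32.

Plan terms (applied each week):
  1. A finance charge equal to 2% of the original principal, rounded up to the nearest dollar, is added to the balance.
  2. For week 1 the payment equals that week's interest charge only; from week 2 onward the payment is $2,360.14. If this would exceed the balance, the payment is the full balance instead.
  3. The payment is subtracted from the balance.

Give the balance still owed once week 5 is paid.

# | Opening | Interest | Payment | End bal
1 | $9,831.32 | $197.00 | $197.00 | $9,831.32
2 | $9,831.32 | $197.00 | $2,360.14 | $7,668.18
3 | $7,668.18 | $197.00 | $2,360.14 | $5,505.04
4 | $5,505.04 | $197.00 | $2,360.14 | $3,341.90
5 | $3,341.90 | $197.00 | $2,360.14 | $1,178.76

$1,178.76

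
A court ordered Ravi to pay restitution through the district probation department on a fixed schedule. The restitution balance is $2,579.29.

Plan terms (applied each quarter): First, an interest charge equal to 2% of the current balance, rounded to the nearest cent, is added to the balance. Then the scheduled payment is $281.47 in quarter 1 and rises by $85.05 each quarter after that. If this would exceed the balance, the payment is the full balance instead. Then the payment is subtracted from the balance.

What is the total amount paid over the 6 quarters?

$2,783.45

Quarter 1: $2,579.29 +$51.59 interest = $2,630.88; pay $281.47 → $2,349.41
Quarter 2: $2,349.41 +$46.99 interest = $2,396.40; pay $366.52 → $2,029.88
Quarter 3: $2,029.88 +$40.60 interest = $2,070.48; pay $451.57 → $1,618.91
Quarter 4: $1,618.91 +$32.38 interest = $1,651.29; pay $536.62 → $1,114.67
Quarter 5: $1,114.67 +$22.29 interest = $1,136.96; pay $621.67 → $515.29
Quarter 6: $515.29 +$10.31 interest = $525.60; pay $525.60 → $0.00
Total paid: $2,783.45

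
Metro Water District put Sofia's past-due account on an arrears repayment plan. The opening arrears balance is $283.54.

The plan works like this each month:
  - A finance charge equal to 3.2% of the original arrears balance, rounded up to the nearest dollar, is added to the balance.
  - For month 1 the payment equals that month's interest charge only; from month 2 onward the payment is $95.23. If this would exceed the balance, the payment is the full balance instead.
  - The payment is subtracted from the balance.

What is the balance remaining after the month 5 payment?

$0.00

Month 1: $283.54 +$10.00 interest = $293.54; pay $10.00 → $283.54
Month 2: $283.54 +$10.00 interest = $293.54; pay $95.23 → $198.31
Month 3: $198.31 +$10.00 interest = $208.31; pay $95.23 → $113.08
Month 4: $113.08 +$10.00 interest = $123.08; pay $95.23 → $27.85
Month 5: $27.85 +$10.00 interest = $37.85; pay $37.85 → $0.00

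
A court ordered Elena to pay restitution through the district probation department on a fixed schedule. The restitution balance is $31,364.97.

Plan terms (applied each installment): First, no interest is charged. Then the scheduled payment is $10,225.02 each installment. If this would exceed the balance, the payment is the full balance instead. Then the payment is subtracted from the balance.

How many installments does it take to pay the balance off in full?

4

Installment 1: opening $31,364.97; payment $10,225.02; balance $21,139.95
Installment 2: opening $21,139.95; payment $10,225.02; balance $10,914.93
Installment 3: opening $10,914.93; payment $10,225.02; balance $689.91
Installment 4: opening $689.91; payment $689.91; balance $0.00
Balance reaches $0.00 in installment 4.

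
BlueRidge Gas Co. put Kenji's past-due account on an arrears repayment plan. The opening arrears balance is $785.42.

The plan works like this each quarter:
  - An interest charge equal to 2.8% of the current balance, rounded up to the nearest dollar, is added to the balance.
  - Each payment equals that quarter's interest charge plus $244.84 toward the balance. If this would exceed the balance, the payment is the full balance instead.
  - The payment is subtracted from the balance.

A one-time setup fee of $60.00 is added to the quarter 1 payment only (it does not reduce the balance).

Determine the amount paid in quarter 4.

$52.90

Quarter 1: opening $785.42; interest $22.00 → $807.42; payment $266.84 (+ $60.00 fee); balance $540.58
Quarter 2: opening $540.58; interest $16.00 → $556.58; payment $260.84; balance $295.74
Quarter 3: opening $295.74; interest $9.00 → $304.74; payment $253.84; balance $50.90
Quarter 4: opening $50.90; interest $2.00 → $52.90; payment $52.90; balance $0.00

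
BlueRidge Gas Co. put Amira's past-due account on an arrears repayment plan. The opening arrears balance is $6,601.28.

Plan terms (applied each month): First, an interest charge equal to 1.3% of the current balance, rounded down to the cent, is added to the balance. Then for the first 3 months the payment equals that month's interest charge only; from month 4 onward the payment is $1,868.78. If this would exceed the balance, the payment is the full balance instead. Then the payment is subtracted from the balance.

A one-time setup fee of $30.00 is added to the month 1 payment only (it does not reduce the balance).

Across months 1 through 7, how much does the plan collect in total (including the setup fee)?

$7,091.67

# | Opening | Interest | Payment | Fee | End bal
1 | $6,601.28 | $85.81 | $85.81 | $30.00 | $6,601.28
2 | $6,601.28 | $85.81 | $85.81 | — | $6,601.28
3 | $6,601.28 | $85.81 | $85.81 | — | $6,601.28
4 | $6,601.28 | $85.81 | $1,868.78 | — | $4,818.31
5 | $4,818.31 | $62.63 | $1,868.78 | — | $3,012.16
6 | $3,012.16 | $39.15 | $1,868.78 | — | $1,182.53
7 | $1,182.53 | $15.37 | $1,197.90 | — | $0.00
Total paid: $7,091.67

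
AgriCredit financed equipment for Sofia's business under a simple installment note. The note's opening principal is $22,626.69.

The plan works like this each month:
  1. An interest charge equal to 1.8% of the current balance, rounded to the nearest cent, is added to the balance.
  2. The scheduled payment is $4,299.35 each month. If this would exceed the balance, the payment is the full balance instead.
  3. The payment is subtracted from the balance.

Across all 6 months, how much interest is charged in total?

$1,367.24

Month 1: opening $22,626.69; interest $407.28 → $23,033.97; payment $4,299.35; balance $18,734.62
Month 2: opening $18,734.62; interest $337.22 → $19,071.84; payment $4,299.35; balance $14,772.49
Month 3: opening $14,772.49; interest $265.90 → $15,038.39; payment $4,299.35; balance $10,739.04
Month 4: opening $10,739.04; interest $193.30 → $10,932.34; payment $4,299.35; balance $6,632.99
Month 5: opening $6,632.99; interest $119.39 → $6,752.38; payment $4,299.35; balance $2,453.03
Month 6: opening $2,453.03; interest $44.15 → $2,497.18; payment $2,497.18; balance $0.00
Total interest: $407.28 + $337.22 + $265.90 + $193.30 + $119.39 + $44.15 = $1,367.24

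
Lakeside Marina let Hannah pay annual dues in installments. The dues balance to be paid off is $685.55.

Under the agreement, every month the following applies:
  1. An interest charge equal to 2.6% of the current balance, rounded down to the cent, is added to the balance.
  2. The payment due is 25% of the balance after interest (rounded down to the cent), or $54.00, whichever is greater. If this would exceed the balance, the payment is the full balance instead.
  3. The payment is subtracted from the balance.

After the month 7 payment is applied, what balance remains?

$85.27

Month 1: $685.55 +$17.82 interest = $703.37; pay $175.84 → $527.53
Month 2: $527.53 +$13.71 interest = $541.24; pay $135.31 → $405.93
Month 3: $405.93 +$10.55 interest = $416.48; pay $104.12 → $312.36
Month 4: $312.36 +$8.12 interest = $320.48; pay $80.12 → $240.36
Month 5: $240.36 +$6.24 interest = $246.60; pay $61.65 → $184.95
Month 6: $184.95 +$4.80 interest = $189.75; pay $54.00 → $135.75
Month 7: $135.75 +$3.52 interest = $139.27; pay $54.00 → $85.27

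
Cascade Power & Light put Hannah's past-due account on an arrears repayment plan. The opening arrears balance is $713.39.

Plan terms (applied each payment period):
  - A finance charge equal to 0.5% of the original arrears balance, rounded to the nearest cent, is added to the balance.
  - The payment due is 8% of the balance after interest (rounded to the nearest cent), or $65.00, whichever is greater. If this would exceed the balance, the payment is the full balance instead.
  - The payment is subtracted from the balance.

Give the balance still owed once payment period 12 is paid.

Payment period 1: opening $713.39; interest $3.57 → $716.96; payment $65.00; balance $651.96
Payment period 2: opening $651.96; interest $3.57 → $655.53; payment $65.00; balance $590.53
Payment period 3: opening $590.53; interest $3.57 → $594.10; payment $65.00; balance $529.10
Payment period 4: opening $529.10; interest $3.57 → $532.67; payment $65.00; balance $467.67
Payment period 5: opening $467.67; interest $3.57 → $471.24; payment $65.00; balance $406.24
Payment period 6: opening $406.24; interest $3.57 → $409.81; payment $65.00; balance $344.81
Payment period 7: opening $344.81; interest $3.57 → $348.38; payment $65.00; balance $283.38
Payment period 8: opening $283.38; interest $3.57 → $286.95; payment $65.00; balance $221.95
Payment period 9: opening $221.95; interest $3.57 → $225.52; payment $65.00; balance $160.52
Payment period 10: opening $160.52; interest $3.57 → $164.09; payment $65.00; balance $99.09
Payment period 11: opening $99.09; interest $3.57 → $102.66; payment $65.00; balance $37.66
Payment period 12: opening $37.66; interest $3.57 → $41.23; payment $41.23; balance $0.00

$0.00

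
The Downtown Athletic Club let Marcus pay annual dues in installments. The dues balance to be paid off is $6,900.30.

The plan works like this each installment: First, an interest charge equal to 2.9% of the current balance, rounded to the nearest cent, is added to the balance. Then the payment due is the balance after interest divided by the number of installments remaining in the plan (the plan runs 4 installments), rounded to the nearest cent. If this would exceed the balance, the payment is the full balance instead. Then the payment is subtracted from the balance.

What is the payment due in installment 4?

Installment 1: opening $6,900.30; interest $200.11 → $7,100.41; payment $1,775.10; balance $5,325.31
Installment 2: opening $5,325.31; interest $154.43 → $5,479.74; payment $1,826.58; balance $3,653.16
Installment 3: opening $3,653.16; interest $105.94 → $3,759.10; payment $1,879.55; balance $1,879.55
Installment 4: opening $1,879.55; interest $54.51 → $1,934.06; payment $1,934.06; balance $0.00

$1,934.06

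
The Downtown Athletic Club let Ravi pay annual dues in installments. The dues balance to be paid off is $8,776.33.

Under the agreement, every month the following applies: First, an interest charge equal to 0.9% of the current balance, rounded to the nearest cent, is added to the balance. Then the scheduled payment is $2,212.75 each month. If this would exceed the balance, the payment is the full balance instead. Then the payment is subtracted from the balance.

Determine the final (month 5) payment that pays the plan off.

Month 1: opening $8,776.33; interest $78.99 → $8,855.32; payment $2,212.75; balance $6,642.57
Month 2: opening $6,642.57; interest $59.78 → $6,702.35; payment $2,212.75; balance $4,489.60
Month 3: opening $4,489.60; interest $40.41 → $4,530.01; payment $2,212.75; balance $2,317.26
Month 4: opening $2,317.26; interest $20.86 → $2,338.12; payment $2,212.75; balance $125.37
Month 5: opening $125.37; interest $1.13 → $126.50; payment $126.50; balance $0.00

$126.50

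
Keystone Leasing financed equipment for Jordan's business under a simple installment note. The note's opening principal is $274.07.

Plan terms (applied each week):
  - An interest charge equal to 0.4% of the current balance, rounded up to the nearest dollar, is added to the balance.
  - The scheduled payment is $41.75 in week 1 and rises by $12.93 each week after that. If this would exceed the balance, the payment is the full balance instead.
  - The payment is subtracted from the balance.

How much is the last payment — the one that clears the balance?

$35.49

# | Opening | Interest | Payment | End bal
1 | $274.07 | $2.00 | $41.75 | $234.32
2 | $234.32 | $1.00 | $54.68 | $180.64
3 | $180.64 | $1.00 | $67.61 | $114.03
4 | $114.03 | $1.00 | $80.54 | $34.49
5 | $34.49 | $1.00 | $35.49 | $0.00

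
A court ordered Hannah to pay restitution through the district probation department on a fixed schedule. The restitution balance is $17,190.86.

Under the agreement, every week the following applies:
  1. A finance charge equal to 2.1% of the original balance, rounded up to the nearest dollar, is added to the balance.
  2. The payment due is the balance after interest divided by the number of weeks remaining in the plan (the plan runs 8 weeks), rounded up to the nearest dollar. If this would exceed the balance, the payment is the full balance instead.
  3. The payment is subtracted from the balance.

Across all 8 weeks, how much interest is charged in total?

$2,896.00

Week 1: $17,190.86 +$362.00 interest = $17,552.86; pay $2,195.00 → $15,357.86
Week 2: $15,357.86 +$362.00 interest = $15,719.86; pay $2,246.00 → $13,473.86
Week 3: $13,473.86 +$362.00 interest = $13,835.86; pay $2,306.00 → $11,529.86
Week 4: $11,529.86 +$362.00 interest = $11,891.86; pay $2,379.00 → $9,512.86
Week 5: $9,512.86 +$362.00 interest = $9,874.86; pay $2,469.00 → $7,405.86
Week 6: $7,405.86 +$362.00 interest = $7,767.86; pay $2,590.00 → $5,177.86
Week 7: $5,177.86 +$362.00 interest = $5,539.86; pay $2,770.00 → $2,769.86
Week 8: $2,769.86 +$362.00 interest = $3,131.86; pay $3,131.86 → $0.00
Total interest: $362.00 + $362.00 + $362.00 + $362.00 + $362.00 + $362.00 + $362.00 + $362.00 = $2,896.00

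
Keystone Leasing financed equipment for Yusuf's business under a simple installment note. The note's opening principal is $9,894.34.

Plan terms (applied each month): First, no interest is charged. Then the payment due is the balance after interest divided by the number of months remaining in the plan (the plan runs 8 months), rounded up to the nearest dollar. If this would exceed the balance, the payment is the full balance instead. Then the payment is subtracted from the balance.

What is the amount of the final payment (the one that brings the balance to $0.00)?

Month 1: opening $9,894.34; payment $1,237.00; balance $8,657.34
Month 2: opening $8,657.34; payment $1,237.00; balance $7,420.34
Month 3: opening $7,420.34; payment $1,237.00; balance $6,183.34
Month 4: opening $6,183.34; payment $1,237.00; balance $4,946.34
Month 5: opening $4,946.34; payment $1,237.00; balance $3,709.34
Month 6: opening $3,709.34; payment $1,237.00; balance $2,472.34
Month 7: opening $2,472.34; payment $1,237.00; balance $1,235.34
Month 8: opening $1,235.34; payment $1,235.34; balance $0.00

$1,235.34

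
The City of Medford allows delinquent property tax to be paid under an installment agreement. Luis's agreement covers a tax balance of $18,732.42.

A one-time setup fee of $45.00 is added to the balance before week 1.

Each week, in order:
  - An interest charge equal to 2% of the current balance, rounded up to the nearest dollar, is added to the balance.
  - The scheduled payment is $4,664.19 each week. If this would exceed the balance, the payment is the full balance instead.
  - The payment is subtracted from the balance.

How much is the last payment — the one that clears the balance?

$1,126.66

Week 1: opening $18,777.42; interest $376.00 → $19,153.42; payment $4,664.19; balance $14,489.23
Week 2: opening $14,489.23; interest $290.00 → $14,779.23; payment $4,664.19; balance $10,115.04
Week 3: opening $10,115.04; interest $203.00 → $10,318.04; payment $4,664.19; balance $5,653.85
Week 4: opening $5,653.85; interest $114.00 → $5,767.85; payment $4,664.19; balance $1,103.66
Week 5: opening $1,103.66; interest $23.00 → $1,126.66; payment $1,126.66; balance $0.00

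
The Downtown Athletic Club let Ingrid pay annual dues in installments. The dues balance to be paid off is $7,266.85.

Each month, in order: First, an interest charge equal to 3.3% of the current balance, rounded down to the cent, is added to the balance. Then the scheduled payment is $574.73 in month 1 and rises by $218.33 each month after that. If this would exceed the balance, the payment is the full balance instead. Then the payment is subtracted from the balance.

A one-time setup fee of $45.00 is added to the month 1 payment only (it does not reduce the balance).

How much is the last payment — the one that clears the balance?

$1,716.17

# | Opening | Interest | Payment | Fee | End bal
1 | $7,266.85 | $239.80 | $574.73 | $45.00 | $6,931.92
2 | $6,931.92 | $228.75 | $793.06 | — | $6,367.61
3 | $6,367.61 | $210.13 | $1,011.39 | — | $5,566.35
4 | $5,566.35 | $183.68 | $1,229.72 | — | $4,520.31
5 | $4,520.31 | $149.17 | $1,448.05 | — | $3,221.43
6 | $3,221.43 | $106.30 | $1,666.38 | — | $1,661.35
7 | $1,661.35 | $54.82 | $1,716.17 | — | $0.00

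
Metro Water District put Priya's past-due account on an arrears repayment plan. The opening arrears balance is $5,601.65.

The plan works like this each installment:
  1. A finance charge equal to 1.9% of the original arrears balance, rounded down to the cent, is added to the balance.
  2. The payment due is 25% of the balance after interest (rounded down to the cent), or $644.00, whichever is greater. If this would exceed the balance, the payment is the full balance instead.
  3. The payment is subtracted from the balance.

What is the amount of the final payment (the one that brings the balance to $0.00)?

$484.39

Installment 1: $5,601.65 +$106.43 interest = $5,708.08; pay $1,427.02 → $4,281.06
Installment 2: $4,281.06 +$106.43 interest = $4,387.49; pay $1,096.87 → $3,290.62
Installment 3: $3,290.62 +$106.43 interest = $3,397.05; pay $849.26 → $2,547.79
Installment 4: $2,547.79 +$106.43 interest = $2,654.22; pay $663.55 → $1,990.67
Installment 5: $1,990.67 +$106.43 interest = $2,097.10; pay $644.00 → $1,453.10
Installment 6: $1,453.10 +$106.43 interest = $1,559.53; pay $644.00 → $915.53
Installment 7: $915.53 +$106.43 interest = $1,021.96; pay $644.00 → $377.96
Installment 8: $377.96 +$106.43 interest = $484.39; pay $484.39 → $0.00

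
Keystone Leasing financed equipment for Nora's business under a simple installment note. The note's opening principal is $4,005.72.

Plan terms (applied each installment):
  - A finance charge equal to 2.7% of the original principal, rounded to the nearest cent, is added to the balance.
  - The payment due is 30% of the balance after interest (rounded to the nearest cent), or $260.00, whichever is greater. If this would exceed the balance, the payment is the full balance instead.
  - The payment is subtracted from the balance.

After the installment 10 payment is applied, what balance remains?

Installment 1: opening $4,005.72; interest $108.15 → $4,113.87; payment $1,234.16; balance $2,879.71
Installment 2: opening $2,879.71; interest $108.15 → $2,987.86; payment $896.36; balance $2,091.50
Installment 3: opening $2,091.50; interest $108.15 → $2,199.65; payment $659.90; balance $1,539.75
Installment 4: opening $1,539.75; interest $108.15 → $1,647.90; payment $494.37; balance $1,153.53
Installment 5: opening $1,153.53; interest $108.15 → $1,261.68; payment $378.50; balance $883.18
Installment 6: opening $883.18; interest $108.15 → $991.33; payment $297.40; balance $693.93
Installment 7: opening $693.93; interest $108.15 → $802.08; payment $260.00; balance $542.08
Installment 8: opening $542.08; interest $108.15 → $650.23; payment $260.00; balance $390.23
Installment 9: opening $390.23; interest $108.15 → $498.38; payment $260.00; balance $238.38
Installment 10: opening $238.38; interest $108.15 → $346.53; payment $260.00; balance $86.53

$86.53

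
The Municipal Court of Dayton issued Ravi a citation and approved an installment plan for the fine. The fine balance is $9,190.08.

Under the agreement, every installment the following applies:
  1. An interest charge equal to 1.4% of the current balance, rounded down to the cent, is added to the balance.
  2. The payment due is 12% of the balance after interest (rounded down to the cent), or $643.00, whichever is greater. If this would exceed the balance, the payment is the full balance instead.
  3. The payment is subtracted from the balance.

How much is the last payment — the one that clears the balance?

$413.10

Installment 1: opening $9,190.08; interest $128.66 → $9,318.74; payment $1,118.24; balance $8,200.50
Installment 2: opening $8,200.50; interest $114.80 → $8,315.30; payment $997.83; balance $7,317.47
Installment 3: opening $7,317.47; interest $102.44 → $7,419.91; payment $890.38; balance $6,529.53
Installment 4: opening $6,529.53; interest $91.41 → $6,620.94; payment $794.51; balance $5,826.43
Installment 5: opening $5,826.43; interest $81.57 → $5,908.00; payment $708.96; balance $5,199.04
Installment 6: opening $5,199.04; interest $72.78 → $5,271.82; payment $643.00; balance $4,628.82
Installment 7: opening $4,628.82; interest $64.80 → $4,693.62; payment $643.00; balance $4,050.62
Installment 8: opening $4,050.62; interest $56.70 → $4,107.32; payment $643.00; balance $3,464.32
Installment 9: opening $3,464.32; interest $48.50 → $3,512.82; payment $643.00; balance $2,869.82
Installment 10: opening $2,869.82; interest $40.17 → $2,909.99; payment $643.00; balance $2,266.99
Installment 11: opening $2,266.99; interest $31.73 → $2,298.72; payment $643.00; balance $1,655.72
Installment 12: opening $1,655.72; interest $23.18 → $1,678.90; payment $643.00; balance $1,035.90
Installment 13: opening $1,035.90; interest $14.50 → $1,050.40; payment $643.00; balance $407.40
Installment 14: opening $407.40; interest $5.70 → $413.10; payment $413.10; balance $0.00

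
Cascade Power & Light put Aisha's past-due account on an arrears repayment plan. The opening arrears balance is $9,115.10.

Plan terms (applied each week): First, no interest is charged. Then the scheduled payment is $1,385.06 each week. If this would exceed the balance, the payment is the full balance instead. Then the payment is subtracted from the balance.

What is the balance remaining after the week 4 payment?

Week 1: $9,115.10 − $1,385.06 → $7,730.04
Week 2: $7,730.04 − $1,385.06 → $6,344.98
Week 3: $6,344.98 − $1,385.06 → $4,959.92
Week 4: $4,959.92 − $1,385.06 → $3,574.86

$3,574.86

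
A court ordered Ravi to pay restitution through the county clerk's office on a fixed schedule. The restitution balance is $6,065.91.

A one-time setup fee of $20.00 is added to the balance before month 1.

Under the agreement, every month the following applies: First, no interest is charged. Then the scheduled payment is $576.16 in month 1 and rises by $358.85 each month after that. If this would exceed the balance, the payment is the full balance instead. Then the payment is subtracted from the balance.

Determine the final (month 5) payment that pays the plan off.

Month 1: opening $6,085.91; payment $576.16; balance $5,509.75
Month 2: opening $5,509.75; payment $935.01; balance $4,574.74
Month 3: opening $4,574.74; payment $1,293.86; balance $3,280.88
Month 4: opening $3,280.88; payment $1,652.71; balance $1,628.17
Month 5: opening $1,628.17; payment $1,628.17; balance $0.00

$1,628.17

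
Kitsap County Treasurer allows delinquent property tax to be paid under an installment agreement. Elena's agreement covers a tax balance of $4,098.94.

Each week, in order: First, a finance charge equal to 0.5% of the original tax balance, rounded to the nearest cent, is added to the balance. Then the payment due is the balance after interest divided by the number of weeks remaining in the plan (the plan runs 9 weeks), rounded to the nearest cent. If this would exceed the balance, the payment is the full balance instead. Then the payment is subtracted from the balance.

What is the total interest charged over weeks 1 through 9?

Week 1: opening $4,098.94; interest $20.49 → $4,119.43; payment $457.71; balance $3,661.72
Week 2: opening $3,661.72; interest $20.49 → $3,682.21; payment $460.28; balance $3,221.93
Week 3: opening $3,221.93; interest $20.49 → $3,242.42; payment $463.20; balance $2,779.22
Week 4: opening $2,779.22; interest $20.49 → $2,799.71; payment $466.62; balance $2,333.09
Week 5: opening $2,333.09; interest $20.49 → $2,353.58; payment $470.72; balance $1,882.86
Week 6: opening $1,882.86; interest $20.49 → $1,903.35; payment $475.84; balance $1,427.51
Week 7: opening $1,427.51; interest $20.49 → $1,448.00; payment $482.67; balance $965.33
Week 8: opening $965.33; interest $20.49 → $985.82; payment $492.91; balance $492.91
Week 9: opening $492.91; interest $20.49 → $513.40; payment $513.40; balance $0.00
Total interest: $20.49 + $20.49 + $20.49 + $20.49 + $20.49 + $20.49 + $20.49 + $20.49 + $20.49 = $184.41

$184.41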